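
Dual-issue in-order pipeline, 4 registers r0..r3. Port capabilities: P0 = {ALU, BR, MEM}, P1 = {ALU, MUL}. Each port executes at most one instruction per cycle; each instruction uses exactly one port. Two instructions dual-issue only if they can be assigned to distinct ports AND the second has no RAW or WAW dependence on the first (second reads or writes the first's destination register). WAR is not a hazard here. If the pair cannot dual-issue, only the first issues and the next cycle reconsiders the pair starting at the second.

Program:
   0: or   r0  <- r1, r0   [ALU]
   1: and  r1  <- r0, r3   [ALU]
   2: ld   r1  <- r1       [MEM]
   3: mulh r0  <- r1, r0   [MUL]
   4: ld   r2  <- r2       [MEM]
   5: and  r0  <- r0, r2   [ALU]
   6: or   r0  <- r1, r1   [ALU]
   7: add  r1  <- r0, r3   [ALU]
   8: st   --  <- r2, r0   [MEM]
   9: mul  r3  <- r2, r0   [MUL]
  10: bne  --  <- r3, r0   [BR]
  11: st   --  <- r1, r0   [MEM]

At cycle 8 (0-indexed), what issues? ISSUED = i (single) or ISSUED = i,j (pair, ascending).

#0 head=0: or.ALU i0 RAW r0
#1 head=1: and.ALU i1 RAW+WAW r1
#2 head=2: ld.MEM i2 RAW r1
#3 head=3: mulh.MUL ld.MEM i3/i4 dual
#4 head=5: and.ALU i5 WAW r0
#5 head=6: or.ALU i6 RAW r0
#6 head=7: add.ALU st.MEM i7/i8 dual
#7 head=9: mul.MUL i9 RAW r3
#8 head=10: bne.BR i10 no-port BR/MEM
#9 head=11: st.MEM i11 tail

ISSUED = 10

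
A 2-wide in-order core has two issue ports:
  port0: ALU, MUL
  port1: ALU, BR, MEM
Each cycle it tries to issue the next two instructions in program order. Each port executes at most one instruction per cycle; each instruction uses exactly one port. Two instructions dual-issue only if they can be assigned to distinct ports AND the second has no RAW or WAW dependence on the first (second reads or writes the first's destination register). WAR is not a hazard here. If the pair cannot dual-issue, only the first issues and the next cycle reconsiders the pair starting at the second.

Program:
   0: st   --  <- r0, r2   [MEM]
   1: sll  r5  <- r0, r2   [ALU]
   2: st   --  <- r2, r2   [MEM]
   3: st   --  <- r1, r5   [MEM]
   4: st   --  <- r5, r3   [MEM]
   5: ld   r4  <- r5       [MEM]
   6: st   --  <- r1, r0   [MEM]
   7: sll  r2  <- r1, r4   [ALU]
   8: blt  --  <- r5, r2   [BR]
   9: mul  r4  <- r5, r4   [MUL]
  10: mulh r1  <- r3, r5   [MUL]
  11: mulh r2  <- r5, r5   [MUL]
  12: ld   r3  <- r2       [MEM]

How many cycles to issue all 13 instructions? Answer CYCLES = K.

CYCLES = 10

#0 head=0: st+sll i0+i1 pair
#1 head=2: st i2 no-port MEM/MEM
#2 head=3: st i3 no-port MEM/MEM
#3 head=4: st i4 no-port MEM/MEM
#4 head=5: ld i5 no-port MEM/MEM
#5 head=6: st+sll i6+i7 pair
#6 head=8: blt+mul i8+i9 pair
#7 head=10: mulh i10 no-port MUL/MUL
#8 head=11: mulh i11 RAW r2
#9 head=12: ld i12 tail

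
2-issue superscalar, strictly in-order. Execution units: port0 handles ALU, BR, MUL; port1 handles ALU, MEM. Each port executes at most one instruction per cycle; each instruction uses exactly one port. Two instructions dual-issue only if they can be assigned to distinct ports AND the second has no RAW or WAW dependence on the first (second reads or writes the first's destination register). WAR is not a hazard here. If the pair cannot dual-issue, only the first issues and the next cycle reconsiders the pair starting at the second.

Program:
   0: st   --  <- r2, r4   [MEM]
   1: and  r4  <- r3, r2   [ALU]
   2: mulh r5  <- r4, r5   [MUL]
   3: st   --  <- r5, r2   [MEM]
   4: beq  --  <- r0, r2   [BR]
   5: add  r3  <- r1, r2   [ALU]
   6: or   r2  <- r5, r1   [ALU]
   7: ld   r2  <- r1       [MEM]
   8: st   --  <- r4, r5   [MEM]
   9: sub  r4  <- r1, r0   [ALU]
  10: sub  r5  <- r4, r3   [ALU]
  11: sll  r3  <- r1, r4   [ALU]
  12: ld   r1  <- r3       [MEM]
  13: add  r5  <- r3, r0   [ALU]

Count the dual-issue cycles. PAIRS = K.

PAIRS = 6

#0 head=0: st and i0,i1 dual
#1 head=2: mulh i2 RAW r5
#2 head=3: st beq i3,i4 dual
#3 head=5: add or i5,i6 dual
#4 head=7: ld i7 no-port MEM/MEM
#5 head=8: st sub i8,i9 dual
#6 head=10: sub sll i10,i11 dual
#7 head=12: ld add i12,i13 dual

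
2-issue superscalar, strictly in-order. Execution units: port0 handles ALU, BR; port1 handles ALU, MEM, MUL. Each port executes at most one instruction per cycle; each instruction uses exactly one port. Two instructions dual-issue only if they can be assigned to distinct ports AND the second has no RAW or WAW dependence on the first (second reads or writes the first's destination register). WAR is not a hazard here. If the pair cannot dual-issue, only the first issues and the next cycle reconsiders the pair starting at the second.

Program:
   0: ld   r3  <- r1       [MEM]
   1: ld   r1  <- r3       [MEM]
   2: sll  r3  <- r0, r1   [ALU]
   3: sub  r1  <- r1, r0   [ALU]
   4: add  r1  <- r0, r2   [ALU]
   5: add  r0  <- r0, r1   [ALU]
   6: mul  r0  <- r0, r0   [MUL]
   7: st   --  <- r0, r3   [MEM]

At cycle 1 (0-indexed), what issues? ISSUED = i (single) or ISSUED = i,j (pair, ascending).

#0 head=0: ld i0 no-port MEM/MEM
#1 head=1: ld i1 RAW r1
#2 head=2: sll+sub i2+i3 pair
#3 head=4: add i4 RAW r1
#4 head=5: add i5 RAW+WAW r0
#5 head=6: mul i6 no-port MUL/MEM
#6 head=7: st i7 tail

ISSUED = 1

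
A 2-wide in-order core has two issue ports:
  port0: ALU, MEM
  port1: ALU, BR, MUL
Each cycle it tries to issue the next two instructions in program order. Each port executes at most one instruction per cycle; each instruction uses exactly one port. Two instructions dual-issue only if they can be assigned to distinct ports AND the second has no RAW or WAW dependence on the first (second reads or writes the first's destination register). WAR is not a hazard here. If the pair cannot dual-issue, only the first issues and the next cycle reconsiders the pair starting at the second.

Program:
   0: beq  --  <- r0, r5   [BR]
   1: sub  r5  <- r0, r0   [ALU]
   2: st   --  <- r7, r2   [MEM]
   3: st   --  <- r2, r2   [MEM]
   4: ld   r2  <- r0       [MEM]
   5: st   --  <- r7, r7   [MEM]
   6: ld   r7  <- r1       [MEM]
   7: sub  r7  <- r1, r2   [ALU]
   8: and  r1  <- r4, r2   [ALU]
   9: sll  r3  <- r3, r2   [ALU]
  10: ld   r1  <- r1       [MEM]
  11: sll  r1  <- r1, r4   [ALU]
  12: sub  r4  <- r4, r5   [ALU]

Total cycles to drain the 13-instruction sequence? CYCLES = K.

CYCLES = 9

0. beq;sub @i0&i1  | dual
1. st @i2  | no-port MEM/MEM
2. st @i3  | no-port MEM/MEM
3. ld @i4  | no-port MEM/MEM
4. st @i5  | no-port MEM/MEM
5. ld @i6  | WAW r7
6. sub;and @i7&i8  | dual
7. sll;ld @i9&i10  | dual
8. sll;sub @i11&i12  | dual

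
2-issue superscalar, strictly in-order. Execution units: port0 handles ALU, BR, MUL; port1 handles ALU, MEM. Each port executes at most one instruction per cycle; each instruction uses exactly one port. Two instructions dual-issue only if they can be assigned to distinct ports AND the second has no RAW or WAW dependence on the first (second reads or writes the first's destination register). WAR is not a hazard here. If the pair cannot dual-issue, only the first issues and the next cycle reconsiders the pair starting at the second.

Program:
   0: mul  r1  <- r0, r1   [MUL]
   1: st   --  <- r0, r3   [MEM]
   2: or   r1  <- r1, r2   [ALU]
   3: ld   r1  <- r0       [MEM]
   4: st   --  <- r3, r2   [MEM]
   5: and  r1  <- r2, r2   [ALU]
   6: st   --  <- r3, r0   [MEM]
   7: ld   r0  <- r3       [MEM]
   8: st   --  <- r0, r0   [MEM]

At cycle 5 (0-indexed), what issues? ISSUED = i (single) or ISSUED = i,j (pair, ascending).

0. mul.MUL st.MEM @i0+i1  | 2-wide
1. or.ALU @i2  | WAW r1
2. ld.MEM @i3  | no-port MEM/MEM
3. st.MEM and.ALU @i4+i5  | 2-wide
4. st.MEM @i6  | no-port MEM/MEM
5. ld.MEM @i7  | no-port MEM/MEM
6. st.MEM @i8  | tail

ISSUED = 7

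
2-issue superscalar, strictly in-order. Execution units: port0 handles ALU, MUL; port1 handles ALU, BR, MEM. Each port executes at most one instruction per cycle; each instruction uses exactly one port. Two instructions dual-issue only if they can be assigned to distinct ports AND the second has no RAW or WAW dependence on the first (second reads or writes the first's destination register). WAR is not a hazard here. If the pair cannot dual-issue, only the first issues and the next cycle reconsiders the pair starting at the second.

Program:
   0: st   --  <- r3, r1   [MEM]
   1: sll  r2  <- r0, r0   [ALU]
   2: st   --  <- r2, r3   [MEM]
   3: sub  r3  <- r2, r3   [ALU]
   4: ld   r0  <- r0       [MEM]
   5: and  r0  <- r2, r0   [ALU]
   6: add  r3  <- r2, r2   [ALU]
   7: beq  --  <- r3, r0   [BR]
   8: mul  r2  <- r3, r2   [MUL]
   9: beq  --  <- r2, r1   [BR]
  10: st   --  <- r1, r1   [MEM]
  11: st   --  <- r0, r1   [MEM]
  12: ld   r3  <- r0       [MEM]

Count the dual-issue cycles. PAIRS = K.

0. st.MEM+sll.ALU @i0/i1  | pair
1. st.MEM+sub.ALU @i2/i3  | pair
2. ld.MEM @i4  | RAW+WAW r0
3. and.ALU+add.ALU @i5/i6  | pair
4. beq.BR+mul.MUL @i7/i8  | pair
5. beq.BR @i9  | no-port BR/MEM
6. st.MEM @i10  | no-port MEM/MEM
7. st.MEM @i11  | no-port MEM/MEM
8. ld.MEM @i12  | tail

PAIRS = 4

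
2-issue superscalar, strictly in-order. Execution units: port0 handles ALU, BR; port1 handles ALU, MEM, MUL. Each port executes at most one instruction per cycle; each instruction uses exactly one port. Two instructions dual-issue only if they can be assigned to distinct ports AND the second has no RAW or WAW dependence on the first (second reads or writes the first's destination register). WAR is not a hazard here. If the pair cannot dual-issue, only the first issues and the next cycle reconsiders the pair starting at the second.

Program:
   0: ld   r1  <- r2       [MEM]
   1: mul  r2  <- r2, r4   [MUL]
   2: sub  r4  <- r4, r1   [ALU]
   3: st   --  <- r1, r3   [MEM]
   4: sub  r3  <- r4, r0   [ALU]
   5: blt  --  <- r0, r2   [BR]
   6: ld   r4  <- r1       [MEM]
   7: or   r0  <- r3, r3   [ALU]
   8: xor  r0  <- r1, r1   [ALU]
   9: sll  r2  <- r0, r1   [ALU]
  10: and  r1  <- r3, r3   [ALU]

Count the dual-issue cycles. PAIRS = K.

t=0 i0:ld ; no-port MEM/MUL
t=1 i1,i2:mul;sub ; dual
t=2 i3,i4:st;sub ; dual
t=3 i5,i6:blt;ld ; dual
t=4 i7:or ; WAW r0
t=5 i8:xor ; RAW r0
t=6 i9,i10:sll;and ; dual

PAIRS = 4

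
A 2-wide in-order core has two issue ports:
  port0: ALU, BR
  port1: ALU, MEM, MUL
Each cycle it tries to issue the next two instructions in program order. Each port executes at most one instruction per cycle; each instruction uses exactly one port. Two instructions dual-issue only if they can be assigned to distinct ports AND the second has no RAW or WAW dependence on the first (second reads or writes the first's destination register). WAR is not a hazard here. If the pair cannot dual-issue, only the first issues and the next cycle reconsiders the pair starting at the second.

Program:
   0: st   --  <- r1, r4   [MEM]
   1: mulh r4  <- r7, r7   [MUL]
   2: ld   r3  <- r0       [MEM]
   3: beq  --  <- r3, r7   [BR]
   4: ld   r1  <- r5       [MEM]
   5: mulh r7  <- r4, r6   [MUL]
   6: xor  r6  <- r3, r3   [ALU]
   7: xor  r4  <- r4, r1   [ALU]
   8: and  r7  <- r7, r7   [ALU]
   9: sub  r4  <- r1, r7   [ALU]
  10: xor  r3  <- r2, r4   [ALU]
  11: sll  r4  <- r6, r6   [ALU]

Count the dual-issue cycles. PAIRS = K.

0. st @i0  | no-port MEM/MUL
1. mulh @i1  | no-port MUL/MEM
2. ld @i2  | RAW r3
3. beq ld @i3,i4  | pair
4. mulh xor @i5,i6  | pair
5. xor and @i7,i8  | pair
6. sub @i9  | RAW r4
7. xor sll @i10,i11  | pair

PAIRS = 4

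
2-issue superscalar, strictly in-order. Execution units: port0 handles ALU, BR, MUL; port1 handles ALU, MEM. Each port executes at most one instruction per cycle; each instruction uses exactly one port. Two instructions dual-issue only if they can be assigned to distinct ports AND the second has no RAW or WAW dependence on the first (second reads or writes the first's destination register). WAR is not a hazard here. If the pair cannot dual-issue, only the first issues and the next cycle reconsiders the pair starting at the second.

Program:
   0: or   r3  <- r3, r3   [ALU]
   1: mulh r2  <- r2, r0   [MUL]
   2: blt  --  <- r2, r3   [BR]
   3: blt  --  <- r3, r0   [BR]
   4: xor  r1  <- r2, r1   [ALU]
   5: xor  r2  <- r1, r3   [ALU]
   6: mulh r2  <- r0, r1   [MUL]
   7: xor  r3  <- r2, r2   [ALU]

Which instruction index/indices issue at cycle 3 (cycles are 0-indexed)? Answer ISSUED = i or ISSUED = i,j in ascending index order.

[0] i0/i1  or/mulh  -- dual
[1] i2  blt  -- no-port BR/BR
[2] i3/i4  blt/xor  -- dual
[3] i5  xor  -- WAW r2
[4] i6  mulh  -- RAW r2
[5] i7  xor  -- tail

ISSUED = 5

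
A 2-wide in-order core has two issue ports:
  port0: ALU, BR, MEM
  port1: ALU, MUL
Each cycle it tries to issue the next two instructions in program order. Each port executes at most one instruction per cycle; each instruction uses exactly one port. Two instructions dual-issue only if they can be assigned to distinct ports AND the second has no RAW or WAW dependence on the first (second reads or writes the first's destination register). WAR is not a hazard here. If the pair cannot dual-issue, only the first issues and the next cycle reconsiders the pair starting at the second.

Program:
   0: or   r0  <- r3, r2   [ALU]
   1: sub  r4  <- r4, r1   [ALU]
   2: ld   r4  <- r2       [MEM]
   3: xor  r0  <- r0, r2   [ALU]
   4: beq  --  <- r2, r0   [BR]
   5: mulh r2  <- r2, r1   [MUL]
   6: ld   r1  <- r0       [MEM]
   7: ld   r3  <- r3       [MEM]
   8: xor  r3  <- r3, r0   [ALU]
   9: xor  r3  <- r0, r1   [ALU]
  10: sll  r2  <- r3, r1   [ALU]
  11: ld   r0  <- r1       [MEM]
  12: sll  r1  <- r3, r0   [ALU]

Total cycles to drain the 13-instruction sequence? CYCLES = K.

0. or.ALU;sub.ALU @i0,i1  | pair
1. ld.MEM;xor.ALU @i2,i3  | pair
2. beq.BR;mulh.MUL @i4,i5  | pair
3. ld.MEM @i6  | no-port MEM/MEM
4. ld.MEM @i7  | RAW+WAW r3
5. xor.ALU @i8  | WAW r3
6. xor.ALU @i9  | RAW r3
7. sll.ALU;ld.MEM @i10,i11  | pair
8. sll.ALU @i12  | tail

CYCLES = 9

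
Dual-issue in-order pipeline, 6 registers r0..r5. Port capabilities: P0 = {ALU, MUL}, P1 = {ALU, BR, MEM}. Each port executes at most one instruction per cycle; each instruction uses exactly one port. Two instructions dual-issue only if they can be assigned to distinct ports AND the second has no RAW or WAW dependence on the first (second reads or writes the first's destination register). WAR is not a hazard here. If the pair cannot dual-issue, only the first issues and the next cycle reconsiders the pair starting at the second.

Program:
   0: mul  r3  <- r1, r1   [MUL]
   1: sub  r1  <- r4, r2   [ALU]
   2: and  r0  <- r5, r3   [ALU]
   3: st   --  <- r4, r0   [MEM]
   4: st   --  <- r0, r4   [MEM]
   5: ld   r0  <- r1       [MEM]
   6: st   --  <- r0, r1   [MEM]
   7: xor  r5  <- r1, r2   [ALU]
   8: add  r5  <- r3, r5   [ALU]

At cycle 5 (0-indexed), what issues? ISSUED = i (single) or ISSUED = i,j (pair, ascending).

ISSUED = 6,7

c0: i0+i1 mul sub  2-wide
c1: i2 and  RAW r0
c2: i3 st  no-port MEM/MEM
c3: i4 st  no-port MEM/MEM
c4: i5 ld  no-port MEM/MEM
c5: i6+i7 st xor  2-wide
c6: i8 add  tail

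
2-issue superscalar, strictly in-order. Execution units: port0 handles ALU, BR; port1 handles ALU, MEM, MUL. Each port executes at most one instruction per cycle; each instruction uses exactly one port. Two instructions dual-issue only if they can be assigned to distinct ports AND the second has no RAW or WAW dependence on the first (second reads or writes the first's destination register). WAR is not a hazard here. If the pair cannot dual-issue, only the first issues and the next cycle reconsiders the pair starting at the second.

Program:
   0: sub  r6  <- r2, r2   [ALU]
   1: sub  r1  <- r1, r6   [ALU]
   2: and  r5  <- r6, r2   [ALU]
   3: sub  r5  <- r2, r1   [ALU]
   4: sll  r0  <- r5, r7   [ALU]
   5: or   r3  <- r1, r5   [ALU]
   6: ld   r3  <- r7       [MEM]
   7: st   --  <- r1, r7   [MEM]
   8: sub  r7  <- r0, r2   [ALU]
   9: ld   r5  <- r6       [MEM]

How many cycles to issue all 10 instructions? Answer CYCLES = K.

[0] i0  sub.ALU  -- RAW r6
[1] i1/i2  sub.ALU/and.ALU  -- 2-wide
[2] i3  sub.ALU  -- RAW r5
[3] i4/i5  sll.ALU/or.ALU  -- 2-wide
[4] i6  ld.MEM  -- no-port MEM/MEM
[5] i7/i8  st.MEM/sub.ALU  -- 2-wide
[6] i9  ld.MEM  -- tail

CYCLES = 7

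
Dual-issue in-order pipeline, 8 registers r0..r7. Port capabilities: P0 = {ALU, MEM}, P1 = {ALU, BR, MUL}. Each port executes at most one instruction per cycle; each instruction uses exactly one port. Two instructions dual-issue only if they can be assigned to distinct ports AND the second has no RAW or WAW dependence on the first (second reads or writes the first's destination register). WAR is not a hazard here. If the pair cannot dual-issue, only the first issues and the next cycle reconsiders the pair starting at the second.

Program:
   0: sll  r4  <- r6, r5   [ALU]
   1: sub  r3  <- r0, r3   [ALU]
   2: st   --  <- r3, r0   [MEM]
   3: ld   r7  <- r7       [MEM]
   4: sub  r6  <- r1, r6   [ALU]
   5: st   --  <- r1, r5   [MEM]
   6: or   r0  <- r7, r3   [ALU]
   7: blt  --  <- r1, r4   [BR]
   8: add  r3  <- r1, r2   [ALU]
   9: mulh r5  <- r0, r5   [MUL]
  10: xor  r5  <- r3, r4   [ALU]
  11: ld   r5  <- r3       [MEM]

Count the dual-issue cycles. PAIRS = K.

PAIRS = 4

0. sll.ALU/sub.ALU @i0,i1  | 2-wide
1. st.MEM @i2  | no-port MEM/MEM
2. ld.MEM/sub.ALU @i3,i4  | 2-wide
3. st.MEM/or.ALU @i5,i6  | 2-wide
4. blt.BR/add.ALU @i7,i8  | 2-wide
5. mulh.MUL @i9  | WAW r5
6. xor.ALU @i10  | WAW r5
7. ld.MEM @i11  | tail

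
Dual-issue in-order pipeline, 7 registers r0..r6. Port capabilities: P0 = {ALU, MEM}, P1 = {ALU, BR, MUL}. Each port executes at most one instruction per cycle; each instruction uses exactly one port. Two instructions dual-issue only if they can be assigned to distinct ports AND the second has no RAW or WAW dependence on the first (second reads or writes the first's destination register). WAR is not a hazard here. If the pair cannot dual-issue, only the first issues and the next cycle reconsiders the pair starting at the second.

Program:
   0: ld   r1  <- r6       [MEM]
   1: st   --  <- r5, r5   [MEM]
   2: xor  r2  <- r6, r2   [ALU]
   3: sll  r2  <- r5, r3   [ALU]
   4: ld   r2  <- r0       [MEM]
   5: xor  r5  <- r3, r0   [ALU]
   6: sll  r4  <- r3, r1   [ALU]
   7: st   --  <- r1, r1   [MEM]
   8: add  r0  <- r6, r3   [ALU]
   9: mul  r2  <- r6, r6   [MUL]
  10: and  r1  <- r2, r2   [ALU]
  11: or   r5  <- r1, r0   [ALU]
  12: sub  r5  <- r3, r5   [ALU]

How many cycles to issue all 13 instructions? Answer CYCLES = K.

CYCLES = 9

0. ld.MEM @i0  | no-port MEM/MEM
1. st.MEM+xor.ALU @i1,i2  | dual
2. sll.ALU @i3  | WAW r2
3. ld.MEM+xor.ALU @i4,i5  | dual
4. sll.ALU+st.MEM @i6,i7  | dual
5. add.ALU+mul.MUL @i8,i9  | dual
6. and.ALU @i10  | RAW r1
7. or.ALU @i11  | RAW+WAW r5
8. sub.ALU @i12  | tail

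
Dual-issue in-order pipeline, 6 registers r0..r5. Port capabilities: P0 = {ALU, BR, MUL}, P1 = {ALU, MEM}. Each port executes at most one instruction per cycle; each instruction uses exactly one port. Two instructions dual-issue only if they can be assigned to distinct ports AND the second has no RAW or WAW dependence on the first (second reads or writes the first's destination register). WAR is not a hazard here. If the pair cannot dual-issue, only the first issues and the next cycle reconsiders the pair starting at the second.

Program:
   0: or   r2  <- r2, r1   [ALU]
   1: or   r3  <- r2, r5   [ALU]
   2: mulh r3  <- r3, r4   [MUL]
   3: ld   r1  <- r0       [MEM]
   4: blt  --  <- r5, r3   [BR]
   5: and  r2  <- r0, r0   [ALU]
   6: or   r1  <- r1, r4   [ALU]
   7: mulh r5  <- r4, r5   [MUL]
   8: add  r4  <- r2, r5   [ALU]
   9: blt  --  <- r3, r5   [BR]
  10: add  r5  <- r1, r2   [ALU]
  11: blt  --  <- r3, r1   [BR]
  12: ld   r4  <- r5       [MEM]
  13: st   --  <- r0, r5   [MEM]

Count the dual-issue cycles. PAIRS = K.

t=0 i0:or ; RAW r2
t=1 i1:or ; RAW+WAW r3
t=2 i2/i3:mulh+ld ; 2-wide
t=3 i4/i5:blt+and ; 2-wide
t=4 i6/i7:or+mulh ; 2-wide
t=5 i8/i9:add+blt ; 2-wide
t=6 i10/i11:add+blt ; 2-wide
t=7 i12:ld ; no-port MEM/MEM
t=8 i13:st ; tail

PAIRS = 5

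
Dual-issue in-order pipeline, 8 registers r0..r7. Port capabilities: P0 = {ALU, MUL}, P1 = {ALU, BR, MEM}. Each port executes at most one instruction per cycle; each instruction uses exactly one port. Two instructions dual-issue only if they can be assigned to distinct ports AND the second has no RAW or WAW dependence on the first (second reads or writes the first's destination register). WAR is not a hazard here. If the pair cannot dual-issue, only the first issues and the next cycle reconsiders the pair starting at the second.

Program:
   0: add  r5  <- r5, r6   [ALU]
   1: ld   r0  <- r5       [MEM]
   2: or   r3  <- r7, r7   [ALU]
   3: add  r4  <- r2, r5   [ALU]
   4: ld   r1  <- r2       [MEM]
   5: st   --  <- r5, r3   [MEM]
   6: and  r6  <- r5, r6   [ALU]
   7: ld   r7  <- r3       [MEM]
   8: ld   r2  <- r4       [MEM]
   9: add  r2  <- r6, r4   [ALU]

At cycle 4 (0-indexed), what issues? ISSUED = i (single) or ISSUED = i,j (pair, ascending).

ISSUED = 7

c0: i0 add.ALU  RAW r5
c1: i1+i2 ld.MEM+or.ALU  pair
c2: i3+i4 add.ALU+ld.MEM  pair
c3: i5+i6 st.MEM+and.ALU  pair
c4: i7 ld.MEM  no-port MEM/MEM
c5: i8 ld.MEM  WAW r2
c6: i9 add.ALU  tail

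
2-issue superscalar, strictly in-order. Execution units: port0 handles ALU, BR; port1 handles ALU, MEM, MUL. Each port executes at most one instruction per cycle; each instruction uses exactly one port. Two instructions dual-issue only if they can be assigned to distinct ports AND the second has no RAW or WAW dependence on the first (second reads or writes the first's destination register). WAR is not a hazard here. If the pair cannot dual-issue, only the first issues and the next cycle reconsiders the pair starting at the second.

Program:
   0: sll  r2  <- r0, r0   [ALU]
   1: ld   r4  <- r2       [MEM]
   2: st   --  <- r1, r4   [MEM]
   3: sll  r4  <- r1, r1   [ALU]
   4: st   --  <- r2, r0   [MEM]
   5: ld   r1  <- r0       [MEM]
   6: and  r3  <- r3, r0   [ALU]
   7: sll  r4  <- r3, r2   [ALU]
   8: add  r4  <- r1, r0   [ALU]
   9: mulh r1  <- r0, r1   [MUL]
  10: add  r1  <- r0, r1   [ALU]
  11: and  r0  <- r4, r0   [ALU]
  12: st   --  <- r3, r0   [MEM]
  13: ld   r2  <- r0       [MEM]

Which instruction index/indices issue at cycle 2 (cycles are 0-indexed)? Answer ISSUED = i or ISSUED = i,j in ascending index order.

ISSUED = 2,3

#0 head=0: sll i0 RAW r2
#1 head=1: ld i1 no-port MEM/MEM
#2 head=2: st sll i2+i3 2-wide
#3 head=4: st i4 no-port MEM/MEM
#4 head=5: ld and i5+i6 2-wide
#5 head=7: sll i7 WAW r4
#6 head=8: add mulh i8+i9 2-wide
#7 head=10: add and i10+i11 2-wide
#8 head=12: st i12 no-port MEM/MEM
#9 head=13: ld i13 tail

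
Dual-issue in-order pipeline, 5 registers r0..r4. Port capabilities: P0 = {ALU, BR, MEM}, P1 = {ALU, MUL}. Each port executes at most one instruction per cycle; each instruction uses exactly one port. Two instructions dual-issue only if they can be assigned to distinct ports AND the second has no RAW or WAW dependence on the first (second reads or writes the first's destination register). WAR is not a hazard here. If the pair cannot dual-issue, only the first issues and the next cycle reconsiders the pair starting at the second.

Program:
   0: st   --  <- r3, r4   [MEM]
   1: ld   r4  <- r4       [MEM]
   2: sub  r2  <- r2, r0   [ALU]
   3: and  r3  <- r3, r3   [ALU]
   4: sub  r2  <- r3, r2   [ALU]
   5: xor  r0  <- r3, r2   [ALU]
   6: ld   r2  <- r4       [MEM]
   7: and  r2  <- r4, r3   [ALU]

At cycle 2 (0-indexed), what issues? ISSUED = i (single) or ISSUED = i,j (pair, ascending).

c0: i0 st  no-port MEM/MEM
c1: i1/i2 ld+sub  dual
c2: i3 and  RAW r3
c3: i4 sub  RAW r2
c4: i5/i6 xor+ld  dual
c5: i7 and  tail

ISSUED = 3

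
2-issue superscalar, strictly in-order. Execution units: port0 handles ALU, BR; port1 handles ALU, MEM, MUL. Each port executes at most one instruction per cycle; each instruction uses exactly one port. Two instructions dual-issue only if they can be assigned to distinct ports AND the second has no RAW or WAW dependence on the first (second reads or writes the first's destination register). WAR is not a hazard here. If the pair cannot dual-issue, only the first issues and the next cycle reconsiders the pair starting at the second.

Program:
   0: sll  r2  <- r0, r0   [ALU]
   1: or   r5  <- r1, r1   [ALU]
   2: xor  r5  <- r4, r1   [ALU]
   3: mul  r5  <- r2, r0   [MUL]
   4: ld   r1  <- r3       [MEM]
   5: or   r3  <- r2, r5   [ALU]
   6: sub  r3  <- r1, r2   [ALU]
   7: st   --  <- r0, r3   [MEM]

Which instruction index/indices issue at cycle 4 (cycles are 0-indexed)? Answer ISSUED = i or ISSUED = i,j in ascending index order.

t=0 i0/i1:sll;or ; dual
t=1 i2:xor ; WAW r5
t=2 i3:mul ; no-port MUL/MEM
t=3 i4/i5:ld;or ; dual
t=4 i6:sub ; RAW r3
t=5 i7:st ; tail

ISSUED = 6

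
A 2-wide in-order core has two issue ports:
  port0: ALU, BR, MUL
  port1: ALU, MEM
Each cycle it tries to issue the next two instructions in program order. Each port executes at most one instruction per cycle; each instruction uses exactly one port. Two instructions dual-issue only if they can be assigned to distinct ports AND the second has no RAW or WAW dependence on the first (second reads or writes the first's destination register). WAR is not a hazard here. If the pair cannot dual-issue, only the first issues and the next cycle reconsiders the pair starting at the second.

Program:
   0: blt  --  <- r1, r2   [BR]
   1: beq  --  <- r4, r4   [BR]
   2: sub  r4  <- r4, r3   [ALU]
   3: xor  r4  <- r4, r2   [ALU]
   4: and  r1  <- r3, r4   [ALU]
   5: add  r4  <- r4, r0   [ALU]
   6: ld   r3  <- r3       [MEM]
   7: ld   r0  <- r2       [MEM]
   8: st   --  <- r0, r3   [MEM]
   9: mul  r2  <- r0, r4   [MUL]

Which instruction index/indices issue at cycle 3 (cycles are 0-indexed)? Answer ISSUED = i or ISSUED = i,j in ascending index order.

ISSUED = 4,5

c0: i0 blt.BR  no-port BR/BR
c1: i1/i2 beq.BR+sub.ALU  dual
c2: i3 xor.ALU  RAW r4
c3: i4/i5 and.ALU+add.ALU  dual
c4: i6 ld.MEM  no-port MEM/MEM
c5: i7 ld.MEM  no-port MEM/MEM
c6: i8/i9 st.MEM+mul.MUL  dual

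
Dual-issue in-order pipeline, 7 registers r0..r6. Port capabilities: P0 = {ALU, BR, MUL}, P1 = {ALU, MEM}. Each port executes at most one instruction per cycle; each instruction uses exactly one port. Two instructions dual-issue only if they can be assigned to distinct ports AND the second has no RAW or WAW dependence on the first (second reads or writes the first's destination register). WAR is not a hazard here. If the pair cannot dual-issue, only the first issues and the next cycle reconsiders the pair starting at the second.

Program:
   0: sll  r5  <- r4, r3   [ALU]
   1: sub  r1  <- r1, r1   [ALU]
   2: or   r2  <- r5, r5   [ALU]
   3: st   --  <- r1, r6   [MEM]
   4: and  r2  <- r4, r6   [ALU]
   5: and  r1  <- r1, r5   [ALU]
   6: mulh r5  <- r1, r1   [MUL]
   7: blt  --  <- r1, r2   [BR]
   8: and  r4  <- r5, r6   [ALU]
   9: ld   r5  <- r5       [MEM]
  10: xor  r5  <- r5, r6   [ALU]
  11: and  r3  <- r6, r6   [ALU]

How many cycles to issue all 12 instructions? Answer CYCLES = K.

  cy0 -> i0+i1 (sll.ALU/sub.ALU) dual
  cy1 -> i2+i3 (or.ALU/st.MEM) dual
  cy2 -> i4+i5 (and.ALU/and.ALU) dual
  cy3 -> i6 (mulh.MUL) no-port MUL/BR
  cy4 -> i7+i8 (blt.BR/and.ALU) dual
  cy5 -> i9 (ld.MEM) RAW+WAW r5
  cy6 -> i10+i11 (xor.ALU/and.ALU) dual

CYCLES = 7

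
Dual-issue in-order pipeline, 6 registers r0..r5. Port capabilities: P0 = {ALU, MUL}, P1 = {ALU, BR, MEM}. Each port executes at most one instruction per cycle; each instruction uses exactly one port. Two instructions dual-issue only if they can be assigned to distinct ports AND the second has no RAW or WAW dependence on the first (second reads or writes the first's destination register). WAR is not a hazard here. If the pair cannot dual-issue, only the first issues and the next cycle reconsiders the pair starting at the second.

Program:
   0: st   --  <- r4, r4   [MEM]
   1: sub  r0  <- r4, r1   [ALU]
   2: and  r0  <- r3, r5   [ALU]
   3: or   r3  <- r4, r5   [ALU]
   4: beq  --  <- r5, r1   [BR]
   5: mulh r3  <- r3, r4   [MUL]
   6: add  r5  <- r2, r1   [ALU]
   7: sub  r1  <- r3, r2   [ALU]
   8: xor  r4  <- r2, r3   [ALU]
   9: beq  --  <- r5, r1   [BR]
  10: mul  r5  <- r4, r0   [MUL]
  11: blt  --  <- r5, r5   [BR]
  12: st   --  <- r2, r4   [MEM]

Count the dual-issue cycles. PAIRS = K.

t=0 i0,i1:st/sub ; pair
t=1 i2,i3:and/or ; pair
t=2 i4,i5:beq/mulh ; pair
t=3 i6,i7:add/sub ; pair
t=4 i8,i9:xor/beq ; pair
t=5 i10:mul ; RAW r5
t=6 i11:blt ; no-port BR/MEM
t=7 i12:st ; tail

PAIRS = 5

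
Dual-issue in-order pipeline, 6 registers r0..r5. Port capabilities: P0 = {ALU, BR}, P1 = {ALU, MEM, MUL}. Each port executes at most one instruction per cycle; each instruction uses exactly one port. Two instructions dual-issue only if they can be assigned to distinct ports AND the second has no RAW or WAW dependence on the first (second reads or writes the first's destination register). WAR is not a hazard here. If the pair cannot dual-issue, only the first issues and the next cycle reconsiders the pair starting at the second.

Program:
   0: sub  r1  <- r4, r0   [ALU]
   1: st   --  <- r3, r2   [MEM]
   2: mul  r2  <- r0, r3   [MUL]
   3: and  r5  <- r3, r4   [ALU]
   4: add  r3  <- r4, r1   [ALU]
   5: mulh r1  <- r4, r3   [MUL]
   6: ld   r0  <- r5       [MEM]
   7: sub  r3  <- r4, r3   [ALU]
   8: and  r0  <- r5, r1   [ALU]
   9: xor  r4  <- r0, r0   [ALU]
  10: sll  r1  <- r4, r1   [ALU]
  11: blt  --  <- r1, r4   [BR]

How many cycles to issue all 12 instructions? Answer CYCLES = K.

CYCLES = 9

#0 head=0: sub st i0+i1 pair
#1 head=2: mul and i2+i3 pair
#2 head=4: add i4 RAW r3
#3 head=5: mulh i5 no-port MUL/MEM
#4 head=6: ld sub i6+i7 pair
#5 head=8: and i8 RAW r0
#6 head=9: xor i9 RAW r4
#7 head=10: sll i10 RAW r1
#8 head=11: blt i11 tail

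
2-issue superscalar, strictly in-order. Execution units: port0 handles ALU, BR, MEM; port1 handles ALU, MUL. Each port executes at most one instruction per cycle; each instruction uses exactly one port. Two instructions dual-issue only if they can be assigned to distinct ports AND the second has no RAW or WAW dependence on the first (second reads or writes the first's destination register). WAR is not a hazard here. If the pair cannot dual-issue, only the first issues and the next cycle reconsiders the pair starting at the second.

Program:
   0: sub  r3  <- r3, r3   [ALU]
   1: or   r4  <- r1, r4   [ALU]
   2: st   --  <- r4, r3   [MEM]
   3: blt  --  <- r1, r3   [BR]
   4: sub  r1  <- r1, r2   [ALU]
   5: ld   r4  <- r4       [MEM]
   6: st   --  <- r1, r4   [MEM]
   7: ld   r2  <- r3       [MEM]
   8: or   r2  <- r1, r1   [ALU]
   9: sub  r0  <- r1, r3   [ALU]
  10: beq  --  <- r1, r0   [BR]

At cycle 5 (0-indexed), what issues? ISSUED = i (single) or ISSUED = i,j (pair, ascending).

c0: i0&i1 sub.ALU+or.ALU  pair
c1: i2 st.MEM  no-port MEM/BR
c2: i3&i4 blt.BR+sub.ALU  pair
c3: i5 ld.MEM  no-port MEM/MEM
c4: i6 st.MEM  no-port MEM/MEM
c5: i7 ld.MEM  WAW r2
c6: i8&i9 or.ALU+sub.ALU  pair
c7: i10 beq.BR  tail

ISSUED = 7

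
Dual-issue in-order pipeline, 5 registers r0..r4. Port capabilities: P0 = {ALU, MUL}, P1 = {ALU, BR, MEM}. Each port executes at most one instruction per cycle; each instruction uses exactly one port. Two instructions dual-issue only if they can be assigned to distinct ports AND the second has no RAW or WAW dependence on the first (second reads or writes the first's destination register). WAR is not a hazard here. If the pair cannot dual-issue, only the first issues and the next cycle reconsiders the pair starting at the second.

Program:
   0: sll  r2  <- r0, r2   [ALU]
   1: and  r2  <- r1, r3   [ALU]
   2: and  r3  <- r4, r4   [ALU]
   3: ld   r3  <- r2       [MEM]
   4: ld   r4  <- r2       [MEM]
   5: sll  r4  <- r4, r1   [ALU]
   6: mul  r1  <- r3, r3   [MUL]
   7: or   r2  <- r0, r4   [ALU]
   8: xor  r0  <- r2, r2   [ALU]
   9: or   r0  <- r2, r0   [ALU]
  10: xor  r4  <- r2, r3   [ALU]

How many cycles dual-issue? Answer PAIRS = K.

c0: i0 sll  WAW r2
c1: i1+i2 and/and  2-wide
c2: i3 ld  no-port MEM/MEM
c3: i4 ld  RAW+WAW r4
c4: i5+i6 sll/mul  2-wide
c5: i7 or  RAW r2
c6: i8 xor  RAW+WAW r0
c7: i9+i10 or/xor  2-wide

PAIRS = 3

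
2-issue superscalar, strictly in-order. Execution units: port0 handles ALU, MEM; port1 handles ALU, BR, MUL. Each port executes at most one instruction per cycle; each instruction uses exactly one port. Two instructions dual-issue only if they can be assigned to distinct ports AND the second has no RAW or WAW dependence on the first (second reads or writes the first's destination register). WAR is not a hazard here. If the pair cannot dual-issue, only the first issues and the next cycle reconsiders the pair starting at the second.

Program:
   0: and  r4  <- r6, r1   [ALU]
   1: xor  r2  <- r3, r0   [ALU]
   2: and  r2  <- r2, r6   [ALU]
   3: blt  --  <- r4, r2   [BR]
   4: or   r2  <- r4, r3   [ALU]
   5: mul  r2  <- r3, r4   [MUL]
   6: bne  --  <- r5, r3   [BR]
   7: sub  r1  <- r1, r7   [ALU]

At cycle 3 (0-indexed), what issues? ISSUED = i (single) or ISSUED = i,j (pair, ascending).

ISSUED = 5

  cy0 -> i0/i1 (and.ALU/xor.ALU) 2-wide
  cy1 -> i2 (and.ALU) RAW r2
  cy2 -> i3/i4 (blt.BR/or.ALU) 2-wide
  cy3 -> i5 (mul.MUL) no-port MUL/BR
  cy4 -> i6/i7 (bne.BR/sub.ALU) 2-wide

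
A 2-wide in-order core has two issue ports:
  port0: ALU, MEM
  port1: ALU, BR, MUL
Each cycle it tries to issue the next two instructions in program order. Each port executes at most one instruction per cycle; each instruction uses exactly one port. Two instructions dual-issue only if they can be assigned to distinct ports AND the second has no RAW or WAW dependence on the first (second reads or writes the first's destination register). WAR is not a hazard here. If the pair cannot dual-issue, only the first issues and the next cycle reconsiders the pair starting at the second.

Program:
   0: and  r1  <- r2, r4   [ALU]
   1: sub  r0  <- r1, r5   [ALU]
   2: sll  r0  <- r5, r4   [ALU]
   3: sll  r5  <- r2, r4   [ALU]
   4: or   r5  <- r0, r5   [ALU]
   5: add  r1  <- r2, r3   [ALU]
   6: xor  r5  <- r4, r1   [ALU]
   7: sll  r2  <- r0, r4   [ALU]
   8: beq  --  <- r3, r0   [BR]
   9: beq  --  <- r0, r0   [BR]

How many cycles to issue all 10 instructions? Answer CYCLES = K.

CYCLES = 7

c0: i0 and  RAW r1
c1: i1 sub  WAW r0
c2: i2&i3 sll+sll  2-wide
c3: i4&i5 or+add  2-wide
c4: i6&i7 xor+sll  2-wide
c5: i8 beq  no-port BR/BR
c6: i9 beq  tail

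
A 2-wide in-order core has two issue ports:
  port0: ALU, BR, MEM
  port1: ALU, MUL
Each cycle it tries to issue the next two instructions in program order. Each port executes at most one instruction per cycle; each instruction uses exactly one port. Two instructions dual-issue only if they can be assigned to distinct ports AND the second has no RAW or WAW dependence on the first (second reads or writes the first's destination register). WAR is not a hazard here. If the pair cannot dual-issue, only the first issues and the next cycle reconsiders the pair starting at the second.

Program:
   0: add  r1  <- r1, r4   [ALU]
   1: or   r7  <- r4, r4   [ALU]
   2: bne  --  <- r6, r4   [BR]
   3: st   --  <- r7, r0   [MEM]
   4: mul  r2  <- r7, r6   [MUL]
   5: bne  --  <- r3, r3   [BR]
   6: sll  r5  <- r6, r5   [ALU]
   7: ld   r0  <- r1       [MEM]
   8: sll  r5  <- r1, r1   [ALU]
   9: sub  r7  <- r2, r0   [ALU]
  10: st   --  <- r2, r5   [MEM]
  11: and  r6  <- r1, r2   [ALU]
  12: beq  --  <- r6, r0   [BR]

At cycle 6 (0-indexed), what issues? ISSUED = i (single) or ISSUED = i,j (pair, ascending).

ISSUED = 11

0. add.ALU;or.ALU @i0/i1  | 2-wide
1. bne.BR @i2  | no-port BR/MEM
2. st.MEM;mul.MUL @i3/i4  | 2-wide
3. bne.BR;sll.ALU @i5/i6  | 2-wide
4. ld.MEM;sll.ALU @i7/i8  | 2-wide
5. sub.ALU;st.MEM @i9/i10  | 2-wide
6. and.ALU @i11  | RAW r6
7. beq.BR @i12  | tail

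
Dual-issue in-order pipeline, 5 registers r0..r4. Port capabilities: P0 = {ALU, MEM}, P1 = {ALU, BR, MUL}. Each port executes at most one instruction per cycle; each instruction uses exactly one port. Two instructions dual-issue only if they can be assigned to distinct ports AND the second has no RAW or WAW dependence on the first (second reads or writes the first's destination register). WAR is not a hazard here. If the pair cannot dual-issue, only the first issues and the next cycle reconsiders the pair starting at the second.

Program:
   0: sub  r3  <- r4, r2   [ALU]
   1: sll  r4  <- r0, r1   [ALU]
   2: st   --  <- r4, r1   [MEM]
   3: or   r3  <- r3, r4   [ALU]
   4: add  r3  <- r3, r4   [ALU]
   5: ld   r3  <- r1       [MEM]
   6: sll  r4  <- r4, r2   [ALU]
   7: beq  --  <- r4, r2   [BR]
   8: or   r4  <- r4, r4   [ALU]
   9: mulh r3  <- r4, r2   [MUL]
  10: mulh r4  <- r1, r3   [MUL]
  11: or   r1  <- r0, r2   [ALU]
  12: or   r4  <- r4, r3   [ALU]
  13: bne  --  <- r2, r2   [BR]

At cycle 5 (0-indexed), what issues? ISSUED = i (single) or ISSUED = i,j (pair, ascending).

ISSUED = 9

#0 head=0: sub+sll i0+i1 2-wide
#1 head=2: st+or i2+i3 2-wide
#2 head=4: add i4 WAW r3
#3 head=5: ld+sll i5+i6 2-wide
#4 head=7: beq+or i7+i8 2-wide
#5 head=9: mulh i9 no-port MUL/MUL
#6 head=10: mulh+or i10+i11 2-wide
#7 head=12: or+bne i12+i13 2-wide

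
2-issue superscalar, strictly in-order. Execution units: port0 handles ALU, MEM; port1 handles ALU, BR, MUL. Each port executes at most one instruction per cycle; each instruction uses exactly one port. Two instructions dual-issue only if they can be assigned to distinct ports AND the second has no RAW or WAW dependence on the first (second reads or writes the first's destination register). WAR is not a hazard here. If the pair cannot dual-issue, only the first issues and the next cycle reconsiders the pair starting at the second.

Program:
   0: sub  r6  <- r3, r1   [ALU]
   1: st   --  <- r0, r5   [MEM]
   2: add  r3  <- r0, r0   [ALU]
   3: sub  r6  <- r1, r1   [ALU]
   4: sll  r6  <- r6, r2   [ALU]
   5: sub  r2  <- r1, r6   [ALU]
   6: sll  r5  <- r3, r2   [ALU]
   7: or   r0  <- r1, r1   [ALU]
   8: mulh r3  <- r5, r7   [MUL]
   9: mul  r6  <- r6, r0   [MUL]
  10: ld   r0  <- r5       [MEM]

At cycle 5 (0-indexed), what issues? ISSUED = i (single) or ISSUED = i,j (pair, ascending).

ISSUED = 8

  cy0 -> i0,i1 (sub.ALU st.MEM) pair
  cy1 -> i2,i3 (add.ALU sub.ALU) pair
  cy2 -> i4 (sll.ALU) RAW r6
  cy3 -> i5 (sub.ALU) RAW r2
  cy4 -> i6,i7 (sll.ALU or.ALU) pair
  cy5 -> i8 (mulh.MUL) no-port MUL/MUL
  cy6 -> i9,i10 (mul.MUL ld.MEM) pair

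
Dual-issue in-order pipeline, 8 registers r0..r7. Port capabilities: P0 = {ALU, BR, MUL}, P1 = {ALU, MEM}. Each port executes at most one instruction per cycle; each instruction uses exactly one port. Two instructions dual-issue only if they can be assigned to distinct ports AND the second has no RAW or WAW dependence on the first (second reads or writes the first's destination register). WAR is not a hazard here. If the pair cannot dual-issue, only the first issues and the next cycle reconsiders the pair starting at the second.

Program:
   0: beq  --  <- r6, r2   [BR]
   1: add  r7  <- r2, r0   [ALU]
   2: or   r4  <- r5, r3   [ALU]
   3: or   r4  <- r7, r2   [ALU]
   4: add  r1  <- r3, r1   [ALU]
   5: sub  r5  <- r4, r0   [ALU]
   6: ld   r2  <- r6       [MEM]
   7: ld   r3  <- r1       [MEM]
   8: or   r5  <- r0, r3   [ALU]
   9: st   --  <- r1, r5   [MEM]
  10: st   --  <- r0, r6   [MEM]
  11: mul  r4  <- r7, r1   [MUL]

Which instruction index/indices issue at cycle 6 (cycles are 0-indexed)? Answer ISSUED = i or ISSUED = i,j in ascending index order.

  cy0 -> i0+i1 (beq.BR;add.ALU) 2-wide
  cy1 -> i2 (or.ALU) WAW r4
  cy2 -> i3+i4 (or.ALU;add.ALU) 2-wide
  cy3 -> i5+i6 (sub.ALU;ld.MEM) 2-wide
  cy4 -> i7 (ld.MEM) RAW r3
  cy5 -> i8 (or.ALU) RAW r5
  cy6 -> i9 (st.MEM) no-port MEM/MEM
  cy7 -> i10+i11 (st.MEM;mul.MUL) 2-wide

ISSUED = 9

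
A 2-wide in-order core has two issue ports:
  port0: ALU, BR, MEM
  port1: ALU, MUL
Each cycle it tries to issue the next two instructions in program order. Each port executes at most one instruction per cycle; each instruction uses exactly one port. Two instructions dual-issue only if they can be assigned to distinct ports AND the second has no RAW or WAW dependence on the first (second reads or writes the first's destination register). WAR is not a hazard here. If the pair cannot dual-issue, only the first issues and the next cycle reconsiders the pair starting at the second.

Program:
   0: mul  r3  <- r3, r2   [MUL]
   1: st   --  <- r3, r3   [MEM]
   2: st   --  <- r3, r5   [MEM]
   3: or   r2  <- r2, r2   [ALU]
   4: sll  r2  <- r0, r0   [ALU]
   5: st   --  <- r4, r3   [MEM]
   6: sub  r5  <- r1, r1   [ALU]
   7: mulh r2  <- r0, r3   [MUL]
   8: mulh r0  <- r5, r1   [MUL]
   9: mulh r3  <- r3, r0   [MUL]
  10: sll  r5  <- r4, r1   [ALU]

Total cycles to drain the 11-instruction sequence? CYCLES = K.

CYCLES = 7

0. mul @i0  | RAW r3
1. st @i1  | no-port MEM/MEM
2. st or @i2&i3  | 2-wide
3. sll st @i4&i5  | 2-wide
4. sub mulh @i6&i7  | 2-wide
5. mulh @i8  | no-port MUL/MUL
6. mulh sll @i9&i10  | 2-wide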